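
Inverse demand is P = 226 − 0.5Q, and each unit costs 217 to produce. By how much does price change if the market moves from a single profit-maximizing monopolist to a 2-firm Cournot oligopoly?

Price falls by 1.5

Monopoly sets MR = MC: 226 − Q = 217 ⇒ Q = 9, P = 226 − 0.5·9 = 221.5.
With 2 symmetric Cournot firms, each firm's FOC gives 226 − 1.5q = 217, so q = 6, Q = 2·6 = 12, and P = 220.
Change in price: 220 − 221.5 = −1.5.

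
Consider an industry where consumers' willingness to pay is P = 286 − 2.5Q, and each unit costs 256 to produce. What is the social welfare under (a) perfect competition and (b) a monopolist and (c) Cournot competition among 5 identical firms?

Under competition P = MC = 256, so Q = (286 − 256)/2.5 = 12.
CS = ½·(286 − 256)·12 = 180; PS = (256 − 256)·12 = 0; TS = 180.
A monopolist chooses Q where MR = MC. MR = 286 − 5Q; setting this equal to 256 gives Q = 6 and P = 271.
CS = ½·(286 − 271)·6 = 45; PS = (271 − 256)·6 = 90; TS = 135.
With 5 symmetric Cournot firms, each firm's FOC gives 286 − 15q = 256, so q = 2, Q = 5·2 = 10, and P = 261.
CS = ½·(286 − 261)·10 = 125; PS = (261 − 256)·10 = 50; TS = 175.

Competition: TS = 180; Monopoly: TS = 135; Cournot: TS = 175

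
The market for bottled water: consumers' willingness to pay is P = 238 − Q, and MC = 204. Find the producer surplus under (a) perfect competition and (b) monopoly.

Competition: PS = 0; Monopoly: PS = 289

Competitive firms price at marginal cost: P = 204, giving Q = 34.
PS = (204 − 204)·34 = 0.
Monopoly sets MR = MC: 238 − 2Q = 204 ⇒ Q = 17, P = 238 − 17 = 221.
PS = (221 − 204)·17 = 289.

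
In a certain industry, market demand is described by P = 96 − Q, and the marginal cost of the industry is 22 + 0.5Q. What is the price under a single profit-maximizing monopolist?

Monopoly sets MR = MC: 96 − 2Q = 22 + 0.5Q ⇒ Q = 29.6, P = 96 − 29.6 = 66.4.

P = 66.4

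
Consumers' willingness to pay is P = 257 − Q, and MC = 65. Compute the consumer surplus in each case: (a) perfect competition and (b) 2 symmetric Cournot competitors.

Competition: CS = 18432; Cournot: CS = 8192

Perfect competition: P = MC = 65, so 257 − Q = 65 and Q = 192.
CS = ½·(257 − 65)·192 = 18432.
With 2 symmetric Cournot firms, each firm's FOC gives 257 − 3q = 65, so q = 64, Q = 2·64 = 128, and P = 129.
CS = ½·(257 − 129)·128 = 8192.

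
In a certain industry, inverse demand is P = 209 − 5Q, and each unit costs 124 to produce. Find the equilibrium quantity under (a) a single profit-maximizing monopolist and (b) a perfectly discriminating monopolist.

Monopoly: Q = 8.5; Perfect PD: Q = 17

Monopoly sets MR = MC: 209 − 10Q = 124 ⇒ Q = 8.5, P = 209 − 5·8.5 = 166.5.
A perfectly discriminating monopolist sells every unit with P(Q) ≥ MC(Q), so output equals the competitive quantity Q = 17. Each buyer pays their reservation price, so CS = 0 and the firm captures all surplus.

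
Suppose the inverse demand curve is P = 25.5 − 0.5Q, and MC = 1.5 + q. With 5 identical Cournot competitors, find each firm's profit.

π_i = 36

In a 5-firm Cournot equilibrium, symmetry and the first-order condition give q = (25.5 − 1.5)/(4) = 6. So Q = 30 and P = 10.5.
Each firm's profit = 10.5·6 − (1.5·6 + ½·1·6²) = 36.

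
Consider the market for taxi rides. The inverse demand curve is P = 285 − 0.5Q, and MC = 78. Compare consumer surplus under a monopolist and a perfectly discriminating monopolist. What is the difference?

The monopolist equates marginal revenue to marginal cost: 285 − Q = 78, so Q = 207. From demand, P = 181.5.
CS = ½·(285 − 181.5)·207 = 10712.25.
With perfect price discrimination, output is the efficient level Q = 414 (where demand meets MC), but every buyer pays their willingness to pay: CS = 0 and PS = total surplus.
CS = 0.
Change in consumer surplus: 0 − 10712.25 = −10712.25.

CS falls by 10712.25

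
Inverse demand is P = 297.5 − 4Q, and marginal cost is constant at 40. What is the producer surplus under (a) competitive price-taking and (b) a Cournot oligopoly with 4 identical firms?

Competition: PS = 0; Cournot: PS = 2652.25

Under competition P = MC = 40, so Q = (297.5 − 40)/4 = 64.375.
PS = (40 − 40)·64.375 = 0.
With 4 symmetric Cournot firms, each firm's FOC gives 297.5 − 20q = 40, so q = 12.875, Q = 4·12.875 = 51.5, and P = 91.5.
PS = (91.5 − 40)·51.5 = 2652.25.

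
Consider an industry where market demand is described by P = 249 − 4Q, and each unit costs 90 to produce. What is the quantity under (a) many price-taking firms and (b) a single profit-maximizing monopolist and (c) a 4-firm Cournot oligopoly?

Competition: Q = 39.75; Monopoly: Q = 19.875; Cournot: Q = 31.8

Perfect competition: P = MC = 90, so 249 − 4Q = 90 and Q = 39.75.
Monopoly sets MR = MC: 249 − 8Q = 90 ⇒ Q = 19.875, P = 249 − 4·19.875 = 169.5.
Cournot with 4 identical firms: the symmetric best-response condition is 249 − 20q = 90. Each firm produces q = 7.95, total output Q = 31.8, price P = 121.8.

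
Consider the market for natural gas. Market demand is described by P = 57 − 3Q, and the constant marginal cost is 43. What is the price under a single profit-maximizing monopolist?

The monopolist equates marginal revenue to marginal cost: 57 − 6Q = 43, so Q = 7/3. From demand, P = 50.

P = 50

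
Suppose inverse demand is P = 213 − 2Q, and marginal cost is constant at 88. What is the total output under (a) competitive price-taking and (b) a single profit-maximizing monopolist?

Under competition P = MC = 88, so Q = (213 − 88)/2 = 62.5.
A monopolist chooses Q where MR = MC. MR = 213 − 4Q; setting this equal to 88 gives Q = 31.25 and P = 150.5.

Competition: Q = 62.5; Monopoly: Q = 31.25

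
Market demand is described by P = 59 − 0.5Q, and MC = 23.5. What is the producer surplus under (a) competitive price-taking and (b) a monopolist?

Competition: PS = 0; Monopoly: PS = 630.125

Under competition P = MC = 23.5, so Q = (59 − 23.5)/0.5 = 71.
PS = (23.5 − 23.5)·71 = 0.
Monopoly sets MR = MC: 59 − Q = 23.5 ⇒ Q = 35.5, P = 59 − 0.5·35.5 = 41.25.
PS = (41.25 − 23.5)·35.5 = 630.125.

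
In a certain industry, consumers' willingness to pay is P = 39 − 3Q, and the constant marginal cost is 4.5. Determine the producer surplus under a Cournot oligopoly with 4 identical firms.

Cournot with 4 identical firms: the symmetric best-response condition is 39 − 15q = 4.5. Each firm produces q = 2.3, total output Q = 9.2, price P = 11.4.
PS = (11.4 − 4.5)·9.2 = 63.48.

PS = 63.48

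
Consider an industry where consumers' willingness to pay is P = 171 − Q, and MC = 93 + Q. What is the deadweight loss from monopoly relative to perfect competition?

DWL = 169

Under competition P = MC: 171 − Q = 93 + Q ⇒ Q = 39, P = 132.
Monopoly sets MR = MC: 171 − 2Q = 93 + Q ⇒ Q = 26, P = 171 − 26 = 145.
CS = ½·(171 − 132)·39 = 760.5; PS = (132·39 − 93·39 − ½·1·39²) = 760.5; TS = 1521.
CS = ½·(171 − 145)·26 = 338; PS = (145·26 − 93·26 − ½·1·26²) = 1014; TS = 1352.
DWL = 1521 − 1352 = 169.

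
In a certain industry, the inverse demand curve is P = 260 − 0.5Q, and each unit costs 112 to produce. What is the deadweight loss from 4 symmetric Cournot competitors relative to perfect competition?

DWL = 876.16

Perfect competition: P = MC = 112, so 260 − 0.5Q = 112 and Q = 296.
Cournot with 4 identical firms: the symmetric best-response condition is 260 − 2.5q = 112. Each firm produces q = 59.2, total output Q = 236.8, price P = 141.6.
DWL is the triangle between Q = 236.8 and Q = 296: ½·(296 − 236.8)·(141.6 − 112) = 876.16.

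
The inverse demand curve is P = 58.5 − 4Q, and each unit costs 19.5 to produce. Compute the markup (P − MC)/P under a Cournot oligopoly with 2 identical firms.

In a 2-firm Cournot equilibrium, symmetry and the first-order condition give q = (58.5 − 19.5)/(12) = 3.25. So Q = 6.5 and P = 32.5.
Lerner index = (P − MC)/P = (32.5 − 19.5)/32.5 = 0.4.

Lerner index = 0.4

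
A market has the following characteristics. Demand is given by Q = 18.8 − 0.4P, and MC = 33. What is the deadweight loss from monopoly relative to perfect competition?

Inverting demand: P = 47 − 2.5Q.
Under competition P = MC = 33, so Q = (47 − 33)/2.5 = 5.6.
The monopolist equates marginal revenue to marginal cost: 47 − 5Q = 33, so Q = 2.8. From demand, P = 40.
DWL is the triangle between Q = 2.8 and Q = 5.6: ½·(5.6 − 2.8)·(40 − 33) = 9.8.

DWL = 9.8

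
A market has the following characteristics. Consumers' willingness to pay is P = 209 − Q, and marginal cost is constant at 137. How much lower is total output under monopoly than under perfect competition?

Perfect competition: P = MC = 137, so 209 − Q = 137 and Q = 72.
A monopolist chooses Q where MR = MC. MR = 209 − 2Q; setting this equal to 137 gives Q = 36 and P = 173.
Change in total output: 36 − 72 = −36.

Total output falls by 36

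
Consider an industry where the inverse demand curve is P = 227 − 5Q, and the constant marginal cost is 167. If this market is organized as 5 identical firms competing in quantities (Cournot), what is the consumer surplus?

CS = 250

With 5 symmetric Cournot firms, each firm's FOC gives 227 − 30q = 167, so q = 2, Q = 5·2 = 10, and P = 177.
CS = ½·(227 − 177)·10 = 250.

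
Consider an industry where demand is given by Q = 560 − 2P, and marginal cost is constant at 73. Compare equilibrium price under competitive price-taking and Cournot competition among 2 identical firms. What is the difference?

P rises by 69

Inverting demand: P = 280 − 0.5Q.
Perfect competition: P = MC = 73, so 280 − 0.5Q = 73 and Q = 414.
In a 2-firm Cournot equilibrium, symmetry and the first-order condition give q = (280 − 73)/(1.5) = 138. So Q = 276 and P = 142.
Change in equilibrium price: 142 − 73 = 69.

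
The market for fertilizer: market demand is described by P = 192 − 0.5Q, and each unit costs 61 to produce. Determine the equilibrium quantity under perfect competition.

Q = 262

Under competition P = MC = 61, so Q = (192 − 61)/0.5 = 262.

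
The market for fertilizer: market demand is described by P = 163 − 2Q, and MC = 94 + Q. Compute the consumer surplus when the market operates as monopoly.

The monopolist equates marginal revenue to marginal cost: 163 − 4Q = 94 + Q, so Q = 13.8. From demand, P = 135.4.
CS = ½·(163 − 135.4)·13.8 = 190.44.

CS = 190.44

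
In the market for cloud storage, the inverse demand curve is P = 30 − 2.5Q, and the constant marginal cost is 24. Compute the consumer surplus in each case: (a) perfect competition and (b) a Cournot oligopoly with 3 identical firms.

Under competition P = MC = 24, so Q = (30 − 24)/2.5 = 2.4.
CS = ½·(30 − 24)·2.4 = 7.2.
With 3 symmetric Cournot firms, each firm's FOC gives 30 − 10q = 24, so q = 0.6, Q = 3·0.6 = 1.8, and P = 25.5.
CS = ½·(30 − 25.5)·1.8 = 4.05.

Competition: CS = 7.2; Cournot: CS = 4.05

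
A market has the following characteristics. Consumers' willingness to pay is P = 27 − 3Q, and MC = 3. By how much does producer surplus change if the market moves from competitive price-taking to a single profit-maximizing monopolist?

Competitive firms price at marginal cost: P = 3, giving Q = 8.
PS = (3 − 3)·8 = 0.
Monopoly sets MR = MC: 27 − 6Q = 3 ⇒ Q = 4, P = 27 − 3·4 = 15.
PS = (15 − 3)·4 = 48.
Change in producer surplus: 48 − 0 = 48.

Producer surplus rises by 48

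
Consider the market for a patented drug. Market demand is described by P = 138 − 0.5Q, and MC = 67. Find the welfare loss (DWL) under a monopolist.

Under competition P = MC = 67, so Q = (138 − 67)/0.5 = 142.
Monopoly sets MR = MC: 138 − Q = 67 ⇒ Q = 71, P = 138 − 0.5·71 = 102.5.
DWL is the triangle between Q = 71 and Q = 142: ½·(142 − 71)·(102.5 − 67) = 1260.25.

DWL = 1260.25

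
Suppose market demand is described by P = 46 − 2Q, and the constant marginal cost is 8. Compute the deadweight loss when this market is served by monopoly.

Under competition P = MC = 8, so Q = (46 − 8)/2 = 19.
Monopoly sets MR = MC: 46 − 4Q = 8 ⇒ Q = 9.5, P = 46 − 2·9.5 = 27.
DWL is the triangle between Q = 9.5 and Q = 19: ½·(19 − 9.5)·(27 − 8) = 90.25.

DWL = 90.25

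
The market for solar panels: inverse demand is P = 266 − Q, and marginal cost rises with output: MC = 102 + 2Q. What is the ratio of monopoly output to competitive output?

A monopolist chooses Q where MR = MC. MR = 266 − 2Q; setting this equal to 102 + 2Q gives Q = 41 and P = 225.
Under competition P = MC: 266 − Q = 102 + 2Q ⇒ Q = 164/3, P = 634/3.
Ratio Q_m/Q_c = 41/(164/3) = 0.75.

Q_m/Q_c = 0.75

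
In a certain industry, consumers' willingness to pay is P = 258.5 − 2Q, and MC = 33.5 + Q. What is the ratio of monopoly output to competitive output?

A monopolist chooses Q where MR = MC. MR = 258.5 − 4Q; setting this equal to 33.5 + Q gives Q = 45 and P = 168.5.
Under competition P = MC: 258.5 − 2Q = 33.5 + Q ⇒ Q = 75, P = 108.5.
Ratio Q_m/Q_c = 45/75 = 0.6.

Q_m/Q_c = 0.6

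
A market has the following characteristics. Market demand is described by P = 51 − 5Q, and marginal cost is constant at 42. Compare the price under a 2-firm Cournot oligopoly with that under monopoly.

In a 2-firm Cournot equilibrium, symmetry and the first-order condition give q = (51 − 42)/(15) = 0.6. So Q = 1.2 and P = 45.
A monopolist chooses Q where MR = MC. MR = 51 − 10Q; setting this equal to 42 gives Q = 0.9 and P = 46.5.

Cournot: P = 45; Monopoly: P = 46.5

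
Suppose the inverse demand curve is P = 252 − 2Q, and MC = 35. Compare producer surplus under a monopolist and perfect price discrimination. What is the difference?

Producer surplus rises by 5886.125

The monopolist equates marginal revenue to marginal cost: 252 − 4Q = 35, so Q = 54.25. From demand, P = 143.5.
PS = (143.5 − 35)·54.25 = 5886.125.
Under first-degree price discrimination the firm charges each unit its demand price and produces up to where P = MC, i.e. Q = 108.5. Consumer surplus is zero; producer surplus equals total surplus.
PS = ½·(252 − 35)·108.5 = 11772.25.
Change in producer surplus: 11772.25 − 5886.125 = 5886.125.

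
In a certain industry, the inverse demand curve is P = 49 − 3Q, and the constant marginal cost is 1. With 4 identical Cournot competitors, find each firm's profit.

In a 4-firm Cournot equilibrium, symmetry and the first-order condition give q = (49 − 1)/(15) = 3.2. So Q = 12.8 and P = 10.6.
Each firm's profit = (10.6 − 1)·3.2 = 30.72.

π_i = 30.72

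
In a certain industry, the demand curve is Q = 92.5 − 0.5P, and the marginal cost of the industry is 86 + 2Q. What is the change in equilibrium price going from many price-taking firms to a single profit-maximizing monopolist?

Inverting demand: P = 185 − 2Q.
Under competition P = MC: 185 − 2Q = 86 + 2Q ⇒ Q = 24.75, P = 135.5.
Monopoly sets MR = MC: 185 − 4Q = 86 + 2Q ⇒ Q = 16.5, P = 185 − 2·16.5 = 152.
Change in equilibrium price: 152 − 135.5 = 16.5.

P rises by 16.5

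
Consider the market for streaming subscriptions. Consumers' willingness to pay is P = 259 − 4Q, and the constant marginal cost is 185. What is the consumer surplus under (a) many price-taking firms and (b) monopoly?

Competitive firms price at marginal cost: P = 185, giving Q = 18.5.
CS = ½·(259 − 185)·18.5 = 684.5.
The monopolist equates marginal revenue to marginal cost: 259 − 8Q = 185, so Q = 9.25. From demand, P = 222.
CS = ½·(259 − 222)·9.25 = 171.125.

Competition: CS = 684.5; Monopoly: CS = 171.125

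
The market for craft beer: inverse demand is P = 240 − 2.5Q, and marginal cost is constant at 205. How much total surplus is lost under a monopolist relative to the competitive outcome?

DWL = 61.25

Competitive firms price at marginal cost: P = 205, giving Q = 14.
Monopoly sets MR = MC: 240 − 5Q = 205 ⇒ Q = 7, P = 240 − 2.5·7 = 222.5.
DWL is the triangle between Q = 7 and Q = 14: ½·(14 − 7)·(222.5 − 205) = 61.25.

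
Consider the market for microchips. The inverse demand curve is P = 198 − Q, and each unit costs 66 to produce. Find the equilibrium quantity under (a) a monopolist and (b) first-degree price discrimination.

Monopoly: Q = 66; Perfect PD: Q = 132

The monopolist equates marginal revenue to marginal cost: 198 − 2Q = 66, so Q = 66. From demand, P = 132.
A perfectly discriminating monopolist sells every unit with P(Q) ≥ MC(Q), so output equals the competitive quantity Q = 132. Each buyer pays their reservation price, so CS = 0 and the firm captures all surplus.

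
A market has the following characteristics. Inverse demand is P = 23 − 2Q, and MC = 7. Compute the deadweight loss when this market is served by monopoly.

Under competition P = MC = 7, so Q = (23 − 7)/2 = 8.
The monopolist equates marginal revenue to marginal cost: 23 − 4Q = 7, so Q = 4. From demand, P = 15.
DWL is the triangle between Q = 4 and Q = 8: ½·(8 − 4)·(15 − 7) = 16.

DWL = 16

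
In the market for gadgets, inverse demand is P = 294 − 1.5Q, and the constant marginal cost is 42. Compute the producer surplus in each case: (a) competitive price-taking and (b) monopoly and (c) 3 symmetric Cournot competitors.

Perfect competition: P = MC = 42, so 294 − 1.5Q = 42 and Q = 168.
PS = (42 − 42)·168 = 0.
The monopolist equates marginal revenue to marginal cost: 294 − 3Q = 42, so Q = 84. From demand, P = 168.
PS = (168 − 42)·84 = 10584.
In a 3-firm Cournot equilibrium, symmetry and the first-order condition give q = (294 − 42)/(6) = 42. So Q = 126 and P = 105.
PS = (105 − 42)·126 = 7938.

Competition: PS = 0; Monopoly: PS = 10584; Cournot: PS = 7938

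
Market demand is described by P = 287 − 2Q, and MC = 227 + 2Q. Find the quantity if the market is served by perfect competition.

Competitive equilibrium sets price equal to marginal cost: 287 − 2Q = 227 + 2Q, so Q = 15 and P = 257.

Q = 15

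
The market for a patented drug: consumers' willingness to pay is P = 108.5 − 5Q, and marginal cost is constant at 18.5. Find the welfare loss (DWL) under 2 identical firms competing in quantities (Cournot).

Under competition P = MC = 18.5, so Q = (108.5 − 18.5)/5 = 18.
In a 2-firm Cournot equilibrium, symmetry and the first-order condition give q = (108.5 − 18.5)/(15) = 6. So Q = 12 and P = 48.5.
DWL is the triangle between Q = 12 and Q = 18: ½·(18 − 12)·(48.5 − 18.5) = 90.

DWL = 90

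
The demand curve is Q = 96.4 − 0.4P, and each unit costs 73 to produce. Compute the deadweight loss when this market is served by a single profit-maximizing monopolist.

Inverting demand: P = 241 − 2.5Q.
Perfect competition: P = MC = 73, so 241 − 2.5Q = 73 and Q = 67.2.
A monopolist chooses Q where MR = MC. MR = 241 − 5Q; setting this equal to 73 gives Q = 33.6 and P = 157.
DWL is the triangle between Q = 33.6 and Q = 67.2: ½·(67.2 − 33.6)·(157 − 73) = 1411.2.

DWL = 1411.2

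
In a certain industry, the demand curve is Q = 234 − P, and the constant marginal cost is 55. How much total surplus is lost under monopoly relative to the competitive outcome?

Inverting demand: P = 234 − Q.
Perfect competition: P = MC = 55, so 234 − Q = 55 and Q = 179.
A monopolist chooses Q where MR = MC. MR = 234 − 2Q; setting this equal to 55 gives Q = 89.5 and P = 144.5.
DWL is the triangle between Q = 89.5 and Q = 179: ½·(179 − 89.5)·(144.5 − 55) = 4005.125.

DWL = 4005.125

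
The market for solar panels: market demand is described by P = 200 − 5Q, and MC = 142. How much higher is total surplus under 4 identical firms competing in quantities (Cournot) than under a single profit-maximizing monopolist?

TS rises by 70.644

A monopolist chooses Q where MR = MC. MR = 200 − 10Q; setting this equal to 142 gives Q = 5.8 and P = 171.
CS = ½·(200 − 171)·5.8 = 84.1; PS = (171 − 142)·5.8 = 168.2; TS = 252.3.
Cournot with 4 identical firms: the symmetric best-response condition is 200 − 25q = 142. Each firm produces q = 2.32, total output Q = 9.28, price P = 153.6.
CS = ½·(200 − 153.6)·9.28 = 215.296; PS = (153.6 − 142)·9.28 = 107.648; TS = 322.944.
Change in total surplus: 322.944 − 252.3 = 70.644.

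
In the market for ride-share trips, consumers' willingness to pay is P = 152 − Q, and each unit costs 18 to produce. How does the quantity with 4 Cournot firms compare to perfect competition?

In a 4-firm Cournot equilibrium, symmetry and the first-order condition give q = (152 − 18)/(5) = 26.8. So Q = 107.2 and P = 44.8.
Perfect competition: P = MC = 18, so 152 − Q = 18 and Q = 134.

Cournot: Q = 107.2; Competition: Q = 134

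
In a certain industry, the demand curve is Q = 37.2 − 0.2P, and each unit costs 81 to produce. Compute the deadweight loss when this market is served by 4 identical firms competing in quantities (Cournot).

Inverting demand: P = 186 − 5Q.
Perfect competition: P = MC = 81, so 186 − 5Q = 81 and Q = 21.
In a 4-firm Cournot equilibrium, symmetry and the first-order condition give q = (186 − 81)/(25) = 4.2. So Q = 16.8 and P = 102.
DWL is the triangle between Q = 16.8 and Q = 21: ½·(21 − 16.8)·(102 − 81) = 44.1.

DWL = 44.1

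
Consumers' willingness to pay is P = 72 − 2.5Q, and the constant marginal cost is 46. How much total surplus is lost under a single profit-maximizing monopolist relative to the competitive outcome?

Competitive firms price at marginal cost: P = 46, giving Q = 10.4.
The monopolist equates marginal revenue to marginal cost: 72 − 5Q = 46, so Q = 5.2. From demand, P = 59.
DWL is the triangle between Q = 5.2 and Q = 10.4: ½·(10.4 − 5.2)·(59 − 46) = 33.8.

DWL = 33.8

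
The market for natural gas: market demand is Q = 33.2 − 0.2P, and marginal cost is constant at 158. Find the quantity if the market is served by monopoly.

Q = 0.8

Inverting demand: P = 166 − 5Q.
The monopolist equates marginal revenue to marginal cost: 166 − 10Q = 158, so Q = 0.8. From demand, P = 162.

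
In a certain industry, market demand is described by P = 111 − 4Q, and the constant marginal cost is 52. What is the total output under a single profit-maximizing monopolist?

A monopolist chooses Q where MR = MC. MR = 111 − 8Q; setting this equal to 52 gives Q = 7.375 and P = 81.5.

Q = 7.375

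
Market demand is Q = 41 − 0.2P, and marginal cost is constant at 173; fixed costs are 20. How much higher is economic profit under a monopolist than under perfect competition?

Economic profit rises by 51.2

Inverting demand: P = 205 − 5Q.
Under competition P = MC = 173, so Q = (205 − 173)/5 = 6.4.
Profit = (173 − 173)·6.4 − 20 = −20.
A monopolist chooses Q where MR = MC. MR = 205 − 10Q; setting this equal to 173 gives Q = 3.2 and P = 189.
Profit = (189 − 173)·3.2 − 20 = 31.2.
Change in economic profit: 31.2 − −20 = 51.2.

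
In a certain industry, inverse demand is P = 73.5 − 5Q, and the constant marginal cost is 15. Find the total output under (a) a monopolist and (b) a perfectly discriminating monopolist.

Monopoly: Q = 5.85; Perfect PD: Q = 11.7

A monopolist chooses Q where MR = MC. MR = 73.5 − 10Q; setting this equal to 15 gives Q = 5.85 and P = 44.25.
Under first-degree price discrimination the firm charges each unit its demand price and produces up to where P = MC, i.e. Q = 11.7. Consumer surplus is zero; producer surplus equals total surplus.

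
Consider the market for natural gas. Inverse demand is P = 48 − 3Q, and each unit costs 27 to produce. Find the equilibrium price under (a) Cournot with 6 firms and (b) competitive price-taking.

Cournot: P = 30; Competition: P = 27

Cournot with 6 identical firms: the symmetric best-response condition is 48 − 21q = 27. Each firm produces q = 1, total output Q = 6, price P = 30.
Under competition P = MC = 27, so Q = (48 − 27)/3 = 7.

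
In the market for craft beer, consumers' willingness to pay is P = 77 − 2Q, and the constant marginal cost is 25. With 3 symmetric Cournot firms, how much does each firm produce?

q_i = 6.5

In a 3-firm Cournot equilibrium, symmetry and the first-order condition give q = (77 − 25)/(8) = 6.5. So Q = 19.5 and P = 38.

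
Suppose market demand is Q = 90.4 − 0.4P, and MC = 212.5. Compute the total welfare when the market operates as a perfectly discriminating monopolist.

TS = 36.45

Inverting demand: P = 226 − 2.5Q.
A perfectly discriminating monopolist sells every unit with P(Q) ≥ MC(Q), so output equals the competitive quantity Q = 5.4. Each buyer pays their reservation price, so CS = 0 and the firm captures all surplus.
TS = 36.45 (equal to competitive TS).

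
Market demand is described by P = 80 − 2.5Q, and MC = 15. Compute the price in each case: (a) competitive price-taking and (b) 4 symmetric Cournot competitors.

Perfect competition: P = MC = 15, so 80 − 2.5Q = 15 and Q = 26.
In a 4-firm Cournot equilibrium, symmetry and the first-order condition give q = (80 − 15)/(12.5) = 5.2. So Q = 20.8 and P = 28.

Competition: P = 15; Cournot: P = 28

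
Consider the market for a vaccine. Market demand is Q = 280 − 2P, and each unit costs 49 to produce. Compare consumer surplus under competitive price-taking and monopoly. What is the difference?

CS falls by 6210.75

Inverting demand: P = 140 − 0.5Q.
Perfect competition: P = MC = 49, so 140 − 0.5Q = 49 and Q = 182.
CS = ½·(140 − 49)·182 = 8281.
The monopolist equates marginal revenue to marginal cost: 140 − Q = 49, so Q = 91. From demand, P = 94.5.
CS = ½·(140 − 94.5)·91 = 2070.25.
Change in consumer surplus: 2070.25 − 8281 = −6210.75.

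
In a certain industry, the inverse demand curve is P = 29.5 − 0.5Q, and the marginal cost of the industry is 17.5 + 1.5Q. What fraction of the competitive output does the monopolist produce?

Q_m/Q_c = 0.8

The monopolist equates marginal revenue to marginal cost: 29.5 − Q = 17.5 + 1.5Q, so Q = 4.8. From demand, P = 27.1.
Under competition P = MC: 29.5 − 0.5Q = 17.5 + 1.5Q ⇒ Q = 6, P = 26.5.
Ratio Q_m/Q_c = 4.8/6 = 0.8.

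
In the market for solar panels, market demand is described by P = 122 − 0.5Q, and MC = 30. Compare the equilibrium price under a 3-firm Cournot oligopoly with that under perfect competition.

Cournot: P = 53; Competition: P = 30

Cournot with 3 identical firms: the symmetric best-response condition is 122 − 2q = 30. Each firm produces q = 46, total output Q = 138, price P = 53.
Under competition P = MC = 30, so Q = (122 − 30)/0.5 = 184.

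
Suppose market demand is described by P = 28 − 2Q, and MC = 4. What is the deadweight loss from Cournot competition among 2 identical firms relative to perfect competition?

DWL = 16

Competitive firms price at marginal cost: P = 4, giving Q = 12.
With 2 symmetric Cournot firms, each firm's FOC gives 28 − 6q = 4, so q = 4, Q = 2·4 = 8, and P = 12.
DWL is the triangle between Q = 8 and Q = 12: ½·(12 − 8)·(12 − 4) = 16.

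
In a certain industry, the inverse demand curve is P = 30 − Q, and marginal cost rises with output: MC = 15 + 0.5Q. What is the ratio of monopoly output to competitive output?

Q_m/Q_c = 0.6

A monopolist chooses Q where MR = MC. MR = 30 − 2Q; setting this equal to 15 + 0.5Q gives Q = 6 and P = 24.
Under competition P = MC: 30 − Q = 15 + 0.5Q ⇒ Q = 10, P = 20.
Ratio Q_m/Q_c = 6/10 = 0.6.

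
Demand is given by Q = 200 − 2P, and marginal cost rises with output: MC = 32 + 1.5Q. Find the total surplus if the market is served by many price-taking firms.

Inverting demand: P = 100 − 0.5Q.
Competitive equilibrium sets price equal to marginal cost: 100 − 0.5Q = 32 + 1.5Q, so Q = 34 and P = 83.
CS = ½·(100 − 83)·34 = 289; PS = (83·34 − 32·34 − ½·1.5·34²) = 867; TS = 1156.

TS = 1156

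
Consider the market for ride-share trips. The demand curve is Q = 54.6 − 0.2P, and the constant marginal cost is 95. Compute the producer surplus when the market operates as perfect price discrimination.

Inverting demand: P = 273 − 5Q.
A perfectly discriminating monopolist sells every unit with P(Q) ≥ MC(Q), so output equals the competitive quantity Q = 35.6. Each buyer pays their reservation price, so CS = 0 and the firm captures all surplus.
PS = ½·(273 − 95)·35.6 = 3168.4.

PS = 3168.4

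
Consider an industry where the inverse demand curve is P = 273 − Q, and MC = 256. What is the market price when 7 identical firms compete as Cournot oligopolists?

In a 7-firm Cournot equilibrium, symmetry and the first-order condition give q = (273 − 256)/(8) = 2.125. So Q = 14.875 and P = 258.125.

P = 258.125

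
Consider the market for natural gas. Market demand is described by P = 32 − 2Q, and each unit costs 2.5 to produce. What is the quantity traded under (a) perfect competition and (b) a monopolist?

Competition: Q = 14.75; Monopoly: Q = 7.375

Perfect competition: P = MC = 2.5, so 32 − 2Q = 2.5 and Q = 14.75.
A monopolist chooses Q where MR = MC. MR = 32 − 4Q; setting this equal to 2.5 gives Q = 7.375 and P = 17.25.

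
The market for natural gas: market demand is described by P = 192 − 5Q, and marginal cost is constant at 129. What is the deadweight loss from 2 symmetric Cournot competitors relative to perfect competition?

Perfect competition: P = MC = 129, so 192 − 5Q = 129 and Q = 12.6.
In a 2-firm Cournot equilibrium, symmetry and the first-order condition give q = (192 − 129)/(15) = 4.2. So Q = 8.4 and P = 150.
DWL is the triangle between Q = 8.4 and Q = 12.6: ½·(12.6 − 8.4)·(150 − 129) = 44.1.

DWL = 44.1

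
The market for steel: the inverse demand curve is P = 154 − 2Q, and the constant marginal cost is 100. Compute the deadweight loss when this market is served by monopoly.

Under competition P = MC = 100, so Q = (154 − 100)/2 = 27.
A monopolist chooses Q where MR = MC. MR = 154 − 4Q; setting this equal to 100 gives Q = 13.5 and P = 127.
DWL is the triangle between Q = 13.5 and Q = 27: ½·(27 − 13.5)·(127 − 100) = 182.25.

DWL = 182.25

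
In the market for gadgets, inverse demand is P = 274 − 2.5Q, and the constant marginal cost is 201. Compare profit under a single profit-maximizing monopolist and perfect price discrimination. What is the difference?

π rises by 532.9

A monopolist chooses Q where MR = MC. MR = 274 − 5Q; setting this equal to 201 gives Q = 14.6 and P = 237.5.
Profit = (237.5 − 201)·14.6 = 532.9.
A perfectly discriminating monopolist sells every unit with P(Q) ≥ MC(Q), so output equals the competitive quantity Q = 29.2. Each buyer pays their reservation price, so CS = 0 and the firm captures all surplus.
PS equals the full surplus area, 1065.8. Profit = 1065.8 = 1065.8.
Change in profit: 1065.8 − 532.9 = 532.9.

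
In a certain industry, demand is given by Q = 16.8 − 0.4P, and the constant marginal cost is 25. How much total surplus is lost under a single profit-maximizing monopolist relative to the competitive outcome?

DWL = 14.45

Inverting demand: P = 42 − 2.5Q.
Under competition P = MC = 25, so Q = (42 − 25)/2.5 = 6.8.
Monopoly sets MR = MC: 42 − 5Q = 25 ⇒ Q = 3.4, P = 42 − 2.5·3.4 = 33.5.
DWL is the triangle between Q = 3.4 and Q = 6.8: ½·(6.8 − 3.4)·(33.5 − 25) = 14.45.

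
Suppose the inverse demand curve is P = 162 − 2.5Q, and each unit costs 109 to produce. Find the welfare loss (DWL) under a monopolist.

Competitive firms price at marginal cost: P = 109, giving Q = 21.2.
Monopoly sets MR = MC: 162 − 5Q = 109 ⇒ Q = 10.6, P = 162 − 2.5·10.6 = 135.5.
DWL is the triangle between Q = 10.6 and Q = 21.2: ½·(21.2 − 10.6)·(135.5 − 109) = 140.45.

DWL = 140.45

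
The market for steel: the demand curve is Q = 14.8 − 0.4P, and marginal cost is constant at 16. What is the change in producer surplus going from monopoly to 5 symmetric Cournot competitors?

Inverting demand: P = 37 − 2.5Q.
A monopolist chooses Q where MR = MC. MR = 37 − 5Q; setting this equal to 16 gives Q = 4.2 and P = 26.5.
PS = (26.5 − 16)·4.2 = 44.1.
With 5 symmetric Cournot firms, each firm's FOC gives 37 − 15q = 16, so q = 1.4, Q = 5·1.4 = 7, and P = 19.5.
PS = (19.5 − 16)·7 = 24.5.
Change in producer surplus: 24.5 − 44.1 = −19.6.

Producer surplus falls by 19.6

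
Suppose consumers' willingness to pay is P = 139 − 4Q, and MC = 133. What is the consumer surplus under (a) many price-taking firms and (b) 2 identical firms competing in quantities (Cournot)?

Competition: CS = 4.5; Cournot: CS = 2

Under competition P = MC = 133, so Q = (139 − 133)/4 = 1.5.
CS = ½·(139 − 133)·1.5 = 4.5.
In a 2-firm Cournot equilibrium, symmetry and the first-order condition give q = (139 − 133)/(12) = 0.5. So Q = 1 and P = 135.
CS = ½·(139 − 135)·1 = 2.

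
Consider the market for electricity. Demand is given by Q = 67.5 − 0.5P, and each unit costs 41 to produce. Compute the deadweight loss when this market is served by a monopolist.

DWL = 552.25

Inverting demand: P = 135 − 2Q.
Perfect competition: P = MC = 41, so 135 − 2Q = 41 and Q = 47.
A monopolist chooses Q where MR = MC. MR = 135 − 4Q; setting this equal to 41 gives Q = 23.5 and P = 88.
DWL is the triangle between Q = 23.5 and Q = 47: ½·(47 − 23.5)·(88 − 41) = 552.25.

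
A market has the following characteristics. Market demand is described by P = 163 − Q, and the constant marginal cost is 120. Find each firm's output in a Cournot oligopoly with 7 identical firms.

In a 7-firm Cournot equilibrium, symmetry and the first-order condition give q = (163 − 120)/(8) = 5.375. So Q = 37.625 and P = 125.375.

q_i = 5.375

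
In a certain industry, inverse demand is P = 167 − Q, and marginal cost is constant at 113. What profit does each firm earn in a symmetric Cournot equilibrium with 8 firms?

π_i = 36

In a 8-firm Cournot equilibrium, symmetry and the first-order condition give q = (167 − 113)/(9) = 6. So Q = 48 and P = 119.
Each firm's profit = (119 − 113)·6 = 36.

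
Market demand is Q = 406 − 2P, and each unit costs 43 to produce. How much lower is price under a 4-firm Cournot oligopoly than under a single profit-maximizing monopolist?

Price falls by 48

Inverting demand: P = 203 − 0.5Q.
A monopolist chooses Q where MR = MC. MR = 203 − Q; setting this equal to 43 gives Q = 160 and P = 123.
With 4 symmetric Cournot firms, each firm's FOC gives 203 − 2.5q = 43, so q = 64, Q = 4·64 = 256, and P = 75.
Change in price: 75 − 123 = −48.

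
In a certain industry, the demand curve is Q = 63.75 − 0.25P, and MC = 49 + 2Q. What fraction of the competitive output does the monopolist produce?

Q_m/Q_c = 0.6

Inverting demand: P = 255 − 4Q.
A monopolist chooses Q where MR = MC. MR = 255 − 8Q; setting this equal to 49 + 2Q gives Q = 20.6 and P = 172.6.
Competitive equilibrium sets price equal to marginal cost: 255 − 4Q = 49 + 2Q, so Q = 103/3 and P = 353/3.
Ratio Q_m/Q_c = 20.6/(103/3) = 0.6.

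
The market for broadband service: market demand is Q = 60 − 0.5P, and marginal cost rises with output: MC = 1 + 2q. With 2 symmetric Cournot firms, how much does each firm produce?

Inverting demand: P = 120 − 2Q.
Cournot with 2 identical firms: the symmetric best-response condition is 120 − 6q = 1 + 2q. Each firm produces q = 14.875, total output Q = 29.75, price P = 60.5.

q_i = 14.875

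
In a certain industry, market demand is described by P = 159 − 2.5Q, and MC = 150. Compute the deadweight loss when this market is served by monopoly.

Competitive firms price at marginal cost: P = 150, giving Q = 3.6.
The monopolist equates marginal revenue to marginal cost: 159 − 5Q = 150, so Q = 1.8. From demand, P = 154.5.
DWL is the triangle between Q = 1.8 and Q = 3.6: ½·(3.6 − 1.8)·(154.5 − 150) = 4.05.

DWL = 4.05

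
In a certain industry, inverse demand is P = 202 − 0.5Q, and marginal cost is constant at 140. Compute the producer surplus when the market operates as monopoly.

PS = 1922

The monopolist equates marginal revenue to marginal cost: 202 − Q = 140, so Q = 62. From demand, P = 171.
PS = (171 − 140)·62 = 1922.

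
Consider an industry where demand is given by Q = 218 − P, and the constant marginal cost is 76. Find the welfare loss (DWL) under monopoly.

DWL = 2520.5

Inverting demand: P = 218 − Q.
Under competition P = MC = 76, so Q = (218 − 76)/1 = 142.
The monopolist equates marginal revenue to marginal cost: 218 − 2Q = 76, so Q = 71. From demand, P = 147.
DWL is the triangle between Q = 71 and Q = 142: ½·(142 − 71)·(147 − 76) = 2520.5.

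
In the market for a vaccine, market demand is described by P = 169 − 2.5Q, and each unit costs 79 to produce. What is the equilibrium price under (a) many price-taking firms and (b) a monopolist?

Competitive firms price at marginal cost: P = 79, giving Q = 36.
The monopolist equates marginal revenue to marginal cost: 169 − 5Q = 79, so Q = 18. From demand, P = 124.

Competition: P = 79; Monopoly: P = 124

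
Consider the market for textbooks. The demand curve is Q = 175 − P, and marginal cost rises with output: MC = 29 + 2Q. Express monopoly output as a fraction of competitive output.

Inverting demand: P = 175 − Q.
The monopolist equates marginal revenue to marginal cost: 175 − 2Q = 29 + 2Q, so Q = 36.5. From demand, P = 138.5.
Under competition P = MC: 175 − Q = 29 + 2Q ⇒ Q = 146/3, P = 379/3.
Ratio Q_m/Q_c = 36.5/(146/3) = 0.75.

Q_m/Q_c = 0.75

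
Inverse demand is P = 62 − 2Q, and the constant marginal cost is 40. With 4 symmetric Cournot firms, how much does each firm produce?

In a 4-firm Cournot equilibrium, symmetry and the first-order condition give q = (62 − 40)/(10) = 2.2. So Q = 8.8 and P = 44.4.

q_i = 2.2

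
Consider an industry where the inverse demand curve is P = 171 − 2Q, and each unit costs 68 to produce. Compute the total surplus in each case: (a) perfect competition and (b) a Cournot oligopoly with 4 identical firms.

Under competition P = MC = 68, so Q = (171 − 68)/2 = 51.5.
CS = ½·(171 − 68)·51.5 = 2652.25; PS = (68 − 68)·51.5 = 0; TS = 2652.25.
In a 4-firm Cournot equilibrium, symmetry and the first-order condition give q = (171 − 68)/(10) = 10.3. So Q = 41.2 and P = 88.6.
CS = ½·(171 − 88.6)·41.2 = 1697.44; PS = (88.6 − 68)·41.2 = 848.72; TS = 2546.16.

Competition: TS = 2652.25; Cournot: TS = 2546.16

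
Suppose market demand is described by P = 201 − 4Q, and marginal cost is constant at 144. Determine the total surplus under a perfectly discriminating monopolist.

TS = 406.125

Under first-degree price discrimination the firm charges each unit its demand price and produces up to where P = MC, i.e. Q = 14.25. Consumer surplus is zero; producer surplus equals total surplus.
TS = 406.125 (equal to competitive TS).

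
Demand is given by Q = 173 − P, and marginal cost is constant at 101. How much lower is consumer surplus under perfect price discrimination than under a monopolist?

CS falls by 648

Inverting demand: P = 173 − Q.
A monopolist chooses Q where MR = MC. MR = 173 − 2Q; setting this equal to 101 gives Q = 36 and P = 137.
CS = ½·(173 − 137)·36 = 648.
With perfect price discrimination, output is the efficient level Q = 72 (where demand meets MC), but every buyer pays their willingness to pay: CS = 0 and PS = total surplus.
CS = 0.
Change in consumer surplus: 0 − 648 = −648.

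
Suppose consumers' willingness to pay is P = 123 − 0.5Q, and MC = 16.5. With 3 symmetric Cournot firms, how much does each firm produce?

q_i = 53.25

In a 3-firm Cournot equilibrium, symmetry and the first-order condition give q = (123 − 16.5)/(2) = 53.25. So Q = 159.75 and P = 43.125.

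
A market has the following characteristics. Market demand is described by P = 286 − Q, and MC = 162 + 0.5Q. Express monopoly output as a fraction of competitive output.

Q_m/Q_c = 0.6

The monopolist equates marginal revenue to marginal cost: 286 − 2Q = 162 + 0.5Q, so Q = 49.6. From demand, P = 236.4.
Competitive equilibrium sets price equal to marginal cost: 286 − Q = 162 + 0.5Q, so Q = 248/3 and P = 610/3.
Ratio Q_m/Q_c = 49.6/(248/3) = 0.6.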